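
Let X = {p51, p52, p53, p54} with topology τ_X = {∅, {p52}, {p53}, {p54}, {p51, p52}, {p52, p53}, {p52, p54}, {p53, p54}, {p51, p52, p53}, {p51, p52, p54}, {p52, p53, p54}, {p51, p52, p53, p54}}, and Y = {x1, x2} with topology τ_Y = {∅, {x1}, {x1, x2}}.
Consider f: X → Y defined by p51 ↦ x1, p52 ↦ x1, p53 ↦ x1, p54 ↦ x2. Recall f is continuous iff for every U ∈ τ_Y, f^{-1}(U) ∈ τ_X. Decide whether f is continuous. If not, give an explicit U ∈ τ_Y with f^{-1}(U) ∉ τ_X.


f IS continuous.

Compute f^{-1}(U) for each U ∈ τ_Y:
  U = ∅: f^{-1}(U) = ∅ ∈ τ_X ✓.
  U = {x1}: f^{-1}(U) = {p51, p52, p53} ∈ τ_X ✓.
  U = {x1, x2}: f^{-1}(U) = {p51, p52, p53, p54} ∈ τ_X ✓.
Every preimage lies in τ_X, so f IS continuous.


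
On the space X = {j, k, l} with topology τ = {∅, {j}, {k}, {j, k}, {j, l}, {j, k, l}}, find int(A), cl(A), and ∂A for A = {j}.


int(A) = {j}, cl(A) = {j, l}, ∂A = {l}.

Closed sets in (X, τ) are complements of opens:
  closed(X, τ) = {∅, {k}, {l}, {j, l}, {k, l}, {j, k, l}}.
int(A) = ⋃ {U ∈ τ : U ⊆ A}. Opens contained in A: ∅, {j}.
Taking the union of these: int(A) = {j}.
cl(A) = ⋂ {C closed : A ⊆ C}. Closed sets containing A: {j, l}, {j, k, l}.
Intersecting these: cl(A) = {j, l}.
∂A = cl(A) ∖ int(A) = {j, l} ∖ {j} = {l}.


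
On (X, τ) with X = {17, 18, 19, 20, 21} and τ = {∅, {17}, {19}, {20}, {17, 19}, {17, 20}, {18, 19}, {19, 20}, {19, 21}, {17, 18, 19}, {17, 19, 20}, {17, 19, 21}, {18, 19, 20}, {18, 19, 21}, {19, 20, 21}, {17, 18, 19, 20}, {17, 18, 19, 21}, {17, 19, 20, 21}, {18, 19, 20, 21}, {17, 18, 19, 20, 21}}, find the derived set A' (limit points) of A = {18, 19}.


A' = {18, 21}

For each x ∈ X, list the open sets U ∈ τ with x ∈ U, then check whether U ∩ (A ∖ {x}) ≠ ∅ for every such U.
  x = 17: open {17} ∋ x has {17} ∩ (A ∖ {17}) = ∅, so x is NOT a limit point.
  x = 18: opens ∋ x are {18, 19}, {17, 18, 19}, {18, 19, 20}, {18, 19, 21}, {17, 18, 19, 20}, {17, 18, 19, 21}, {18, 19, 20, 21}, {17, 18, 19, 20, 21}; each meets A ∖ {18}, so x IS a limit point.
  x = 19: open {19} ∋ x has {19} ∩ (A ∖ {19}) = ∅, so x is NOT a limit point.
  x = 20: open {20} ∋ x has {20} ∩ (A ∖ {20}) = ∅, so x is NOT a limit point.
  x = 21: opens ∋ x are {19, 21}, {17, 19, 21}, {18, 19, 21}, {19, 20, 21}, {17, 18, 19, 21}, {17, 19, 20, 21}, {18, 19, 20, 21}, {17, 18, 19, 20, 21}; each meets A ∖ {21}, so x IS a limit point.
Collecting: A' = {18, 21}.


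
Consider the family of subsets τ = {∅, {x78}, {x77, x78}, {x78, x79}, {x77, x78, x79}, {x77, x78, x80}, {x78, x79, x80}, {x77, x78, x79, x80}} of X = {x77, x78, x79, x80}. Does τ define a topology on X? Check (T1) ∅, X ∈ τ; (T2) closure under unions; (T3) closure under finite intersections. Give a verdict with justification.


τ is NOT a topology on X.

Axiom (T1): ∅ ∈ τ? Yes; X ∈ τ? Yes.
Axiom (T2/T3): check pairwise unions and intersections of members of τ.
Counterexample for (T3): {x77, x78, x80} ∩ {x78, x79, x80} = {x78, x80} ∉ τ. Therefore τ is NOT a topology.


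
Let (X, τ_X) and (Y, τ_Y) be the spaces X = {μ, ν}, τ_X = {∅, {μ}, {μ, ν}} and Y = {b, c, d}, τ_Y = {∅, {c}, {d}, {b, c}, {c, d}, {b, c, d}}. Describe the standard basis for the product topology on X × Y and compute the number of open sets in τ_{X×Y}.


Basis B = {∅ × ∅, {μ} × {c}, {μ} × {d}, {μ} × {b, c}, {μ} × {c, d}, {μ, ν} × {c}, {μ, ν} × {d}, {μ} × {b, c, d}, {μ, ν} × {b, c}, {μ, ν} × {c, d}, {μ, ν} × {b, c, d}}; |τ_{X×Y}| = 18.

Enumerate products U × V with U ∈ τ_X, V ∈ τ_Y (deduplicated):
  ∅ × ∅ = {} (∅)
  {μ} × {c} = {(μ,c)}
  {μ} × {d} = {(μ,d)}
  {μ} × {b, c} = {(μ,b), (μ,c)}
  {μ} × {c, d} = {(μ,c), (μ,d)}
  {μ, ν} × {c} = {(μ,c), (ν,c)}
  {μ, ν} × {d} = {(μ,d), (ν,d)}
  {μ} × {b, c, d} = {(μ,b), (μ,c), (μ,d)}
  {μ, ν} × {b, c} = {(μ,b), (μ,c), (ν,b), (ν,c)}
  {μ, ν} × {c, d} = {(μ,c), (μ,d), (ν,c), (ν,d)}
  {μ, ν} × {b, c, d} = {(μ,b), (μ,c), (μ,d), (ν,b), (ν,c), (ν,d)}
These 11 distinct sets form the basis B.
Close under arbitrary unions to get τ_{X×Y}; counting gives |τ_{X×Y}| = 18.


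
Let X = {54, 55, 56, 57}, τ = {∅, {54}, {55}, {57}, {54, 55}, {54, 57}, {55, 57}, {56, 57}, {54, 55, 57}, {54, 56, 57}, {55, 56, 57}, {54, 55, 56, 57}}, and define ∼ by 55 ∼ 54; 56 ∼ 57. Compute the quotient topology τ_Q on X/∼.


X/∼ = {[54=55], [56=57]}; |τ_Q| = 4.

Equivalence classes: [54=55], [56=57].
Quotient map π: X → X/∼ sends 54 ↦ [54=55], 55 ↦ [54=55], 56 ↦ [56=57], 57 ↦ [56=57].
For each subset V ⊆ X/∼, compute π^{-1}(V) ⊆ X and check whether π^{-1}(V) ∈ τ. V is open in τ_Q iff π^{-1}(V) ∈ τ.
  V = {}: π^{-1}(V) = ∅ ∈ τ ✓.
  V = {[54=55]}: π^{-1}(V) = {54, 55} ∈ τ ✓.
  V = {[56=57]}: π^{-1}(V) = {56, 57} ∈ τ ✓.
  V = {[54=55], [56=57]}: π^{-1}(V) = {54, 55, 56, 57} ∈ τ ✓.
Open sets in the quotient: τ_Q = {{}, {[54=55]}, {[56=57]}, {[54=55], [56=57]}} (4 elements).


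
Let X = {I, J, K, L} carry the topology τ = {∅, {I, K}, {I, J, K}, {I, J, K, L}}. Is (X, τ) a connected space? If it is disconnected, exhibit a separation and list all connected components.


(X, τ) is connected.

Find clopen sets (U ∈ τ with X ∖ U ∈ τ):
  U = ∅, X ∖ U = {I, J, K, L} — both open, so U is clopen.
  U = {I, J, K, L}, X ∖ U = ∅ — both open, so U is clopen.
Only trivial clopens (∅ and X) exist, so (X, τ) is connected.
Compute connected components by grouping points that agree on all clopens:
  component: {I, J, K, L}


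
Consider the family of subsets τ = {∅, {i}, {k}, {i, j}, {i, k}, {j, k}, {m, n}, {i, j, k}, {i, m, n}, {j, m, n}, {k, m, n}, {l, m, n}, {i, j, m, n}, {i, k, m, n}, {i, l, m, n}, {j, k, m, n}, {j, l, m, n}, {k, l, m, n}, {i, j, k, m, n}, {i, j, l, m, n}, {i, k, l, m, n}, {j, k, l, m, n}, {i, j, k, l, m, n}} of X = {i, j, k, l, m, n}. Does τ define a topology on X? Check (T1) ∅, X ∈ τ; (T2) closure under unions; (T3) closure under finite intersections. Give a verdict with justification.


τ is NOT a topology on X.

Axiom (T1): ∅ ∈ τ? Yes; X ∈ τ? Yes.
Axiom (T2/T3): check pairwise unions and intersections of members of τ.
Counterexample for (T3): {i, j} ∩ {j, k} = {j} ∉ τ. Therefore τ is NOT a topology.


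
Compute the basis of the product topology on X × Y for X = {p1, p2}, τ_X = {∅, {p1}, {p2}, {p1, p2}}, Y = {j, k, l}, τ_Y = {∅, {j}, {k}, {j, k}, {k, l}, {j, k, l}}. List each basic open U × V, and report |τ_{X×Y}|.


Basis B = {∅ × ∅, {p1} × {j}, {p1} × {k}, {p2} × {j}, {p2} × {k}, {p1} × {j, k}, {p1, p2} × {j}, {p1} × {k, l}, {p1, p2} × {k}, {p2} × {j, k}, {p2} × {k, l}, {p1} × {j, k, l}, {p2} × {j, k, l}, {p1, p2} × {j, k}, {p1, p2} × {k, l}, {p1, p2} × {j, k, l}}; |τ_{X×Y}| = 36.

Enumerate products U × V with U ∈ τ_X, V ∈ τ_Y (deduplicated):
  ∅ × ∅ = {} (∅)
  {p1} × {j} = {(p1,j)}
  {p1} × {k} = {(p1,k)}
  {p2} × {j} = {(p2,j)}
  {p2} × {k} = {(p2,k)}
  {p1} × {j, k} = {(p1,j), (p1,k)}
  {p1, p2} × {j} = {(p1,j), (p2,j)}
  {p1} × {k, l} = {(p1,k), (p1,l)}
  {p1, p2} × {k} = {(p1,k), (p2,k)}
  {p2} × {j, k} = {(p2,j), (p2,k)}
  {p2} × {k, l} = {(p2,k), (p2,l)}
  {p1} × {j, k, l} = {(p1,j), (p1,k), (p1,l)}
  {p2} × {j, k, l} = {(p2,j), (p2,k), (p2,l)}
  {p1, p2} × {j, k} = {(p1,j), (p1,k), (p2,j), (p2,k)}
  {p1, p2} × {k, l} = {(p1,k), (p1,l), (p2,k), (p2,l)}
  {p1, p2} × {j, k, l} = {(p1,j), (p1,k), (p1,l), (p2,j), (p2,k), (p2,l)}
These 16 distinct sets form the basis B.
Close under arbitrary unions to get τ_{X×Y}; counting gives |τ_{X×Y}| = 36.


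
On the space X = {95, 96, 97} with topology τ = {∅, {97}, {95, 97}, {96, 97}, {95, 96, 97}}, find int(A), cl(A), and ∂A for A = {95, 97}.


int(A) = {95, 97}, cl(A) = {95, 96, 97}, ∂A = {96}.

Closed sets in (X, τ) are complements of opens:
  closed(X, τ) = {∅, {95}, {96}, {95, 96}, {95, 96, 97}}.
int(A) = ⋃ {U ∈ τ : U ⊆ A}. Opens contained in A: ∅, {97}, {95, 97}.
Taking the union of these: int(A) = {95, 97}.
cl(A) = ⋂ {C closed : A ⊆ C}. Closed sets containing A: {95, 96, 97}.
Intersecting these: cl(A) = {95, 96, 97}.
∂A = cl(A) ∖ int(A) = {95, 96, 97} ∖ {95, 97} = {96}.


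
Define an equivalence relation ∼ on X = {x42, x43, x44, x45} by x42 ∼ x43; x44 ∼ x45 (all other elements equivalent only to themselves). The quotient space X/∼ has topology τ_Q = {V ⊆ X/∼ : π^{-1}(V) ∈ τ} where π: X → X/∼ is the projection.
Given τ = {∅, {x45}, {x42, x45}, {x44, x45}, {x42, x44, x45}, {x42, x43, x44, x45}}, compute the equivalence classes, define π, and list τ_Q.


X/∼ = {[x42=x43], [x44=x45]}; |τ_Q| = 3.

Equivalence classes: [x42=x43], [x44=x45].
Quotient map π: X → X/∼ sends x42 ↦ [x42=x43], x43 ↦ [x42=x43], x44 ↦ [x44=x45], x45 ↦ [x44=x45].
For each subset V ⊆ X/∼, compute π^{-1}(V) ⊆ X and check whether π^{-1}(V) ∈ τ. V is open in τ_Q iff π^{-1}(V) ∈ τ.
  V = {}: π^{-1}(V) = ∅ ∈ τ ✓.
  V = {[x42=x43]}: π^{-1}(V) = {x42, x43} ∉ τ ✗.
  V = {[x44=x45]}: π^{-1}(V) = {x44, x45} ∈ τ ✓.
  V = {[x42=x43], [x44=x45]}: π^{-1}(V) = {x42, x43, x44, x45} ∈ τ ✓.
Open sets in the quotient: τ_Q = {{}, {[x44=x45]}, {[x42=x43], [x44=x45]}} (3 elements).


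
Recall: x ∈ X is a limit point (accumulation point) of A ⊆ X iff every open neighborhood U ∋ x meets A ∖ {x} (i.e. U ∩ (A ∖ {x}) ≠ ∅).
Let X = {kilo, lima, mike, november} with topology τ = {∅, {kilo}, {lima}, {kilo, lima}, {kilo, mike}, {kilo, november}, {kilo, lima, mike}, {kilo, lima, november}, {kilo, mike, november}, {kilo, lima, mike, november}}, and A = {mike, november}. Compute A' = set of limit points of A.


A' = ∅

For each x ∈ X, list the open sets U ∈ τ with x ∈ U, then check whether U ∩ (A ∖ {x}) ≠ ∅ for every such U.
  x = kilo: open {kilo} ∋ x has {kilo} ∩ (A ∖ {kilo}) = ∅, so x is NOT a limit point.
  x = lima: open {lima} ∋ x has {lima} ∩ (A ∖ {lima}) = ∅, so x is NOT a limit point.
  x = mike: open {kilo, mike} ∋ x has {kilo, mike} ∩ (A ∖ {mike}) = ∅, so x is NOT a limit point.
  x = november: open {kilo, november} ∋ x has {kilo, november} ∩ (A ∖ {november}) = ∅, so x is NOT a limit point.
Collecting: A' = ∅.


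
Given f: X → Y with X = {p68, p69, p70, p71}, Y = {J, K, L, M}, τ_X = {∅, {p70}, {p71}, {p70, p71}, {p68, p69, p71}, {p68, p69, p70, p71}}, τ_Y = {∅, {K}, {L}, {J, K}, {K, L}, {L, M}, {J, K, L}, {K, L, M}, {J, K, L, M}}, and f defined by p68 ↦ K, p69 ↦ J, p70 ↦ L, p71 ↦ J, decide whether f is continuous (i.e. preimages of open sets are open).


f is NOT continuous.

Compute f^{-1}(U) for each U ∈ τ_Y:
  U = ∅: f^{-1}(U) = ∅ ∈ τ_X ✓.
  U = {K}: f^{-1}(U) = {p68} ∉ τ_X ✗.
  U = {L}: f^{-1}(U) = {p70} ∈ τ_X ✓.
  U = {J, K}: f^{-1}(U) = {p68, p69, p71} ∈ τ_X ✓.
  U = {K, L}: f^{-1}(U) = {p68, p70} ∉ τ_X ✗.
  U = {L, M}: f^{-1}(U) = {p70} ∈ τ_X ✓.
  U = {J, K, L}: f^{-1}(U) = {p68, p69, p70, p71} ∈ τ_X ✓.
  U = {K, L, M}: f^{-1}(U) = {p68, p70} ∉ τ_X ✗.
  U = {J, K, L, M}: f^{-1}(U) = {p68, p69, p70, p71} ∈ τ_X ✓.
Found U = {K} with f^{-1}(U) = {p68} not in τ_X. Therefore f is NOT continuous.


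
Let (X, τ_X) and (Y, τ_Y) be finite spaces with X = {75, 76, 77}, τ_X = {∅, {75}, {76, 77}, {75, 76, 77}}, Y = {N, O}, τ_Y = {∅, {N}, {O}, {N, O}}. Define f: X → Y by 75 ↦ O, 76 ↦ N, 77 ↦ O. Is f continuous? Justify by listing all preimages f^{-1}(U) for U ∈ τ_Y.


f is NOT continuous.

Compute f^{-1}(U) for each U ∈ τ_Y:
  U = ∅: f^{-1}(U) = ∅ ∈ τ_X ✓.
  U = {N}: f^{-1}(U) = {76} ∉ τ_X ✗.
  U = {O}: f^{-1}(U) = {75, 77} ∉ τ_X ✗.
  U = {N, O}: f^{-1}(U) = {75, 76, 77} ∈ τ_X ✓.
Found U = {N} with f^{-1}(U) = {76} not in τ_X. Therefore f is NOT continuous.


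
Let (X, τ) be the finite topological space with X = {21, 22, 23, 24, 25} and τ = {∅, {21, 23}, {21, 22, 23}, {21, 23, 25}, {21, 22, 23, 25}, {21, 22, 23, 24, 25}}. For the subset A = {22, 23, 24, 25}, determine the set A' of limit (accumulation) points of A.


A' = {21, 22, 24, 25}

For each x ∈ X, list the open sets U ∈ τ with x ∈ U, then check whether U ∩ (A ∖ {x}) ≠ ∅ for every such U.
  x = 21: opens ∋ x are {21, 23}, {21, 22, 23}, {21, 23, 25}, {21, 22, 23, 25}, {21, 22, 23, 24, 25}; each meets A ∖ {21}, so x IS a limit point.
  x = 22: opens ∋ x are {21, 22, 23}, {21, 22, 23, 25}, {21, 22, 23, 24, 25}; each meets A ∖ {22}, so x IS a limit point.
  x = 23: open {21, 23} ∋ x has {21, 23} ∩ (A ∖ {23}) = ∅, so x is NOT a limit point.
  x = 24: opens ∋ x are {21, 22, 23, 24, 25}; each meets A ∖ {24}, so x IS a limit point.
  x = 25: opens ∋ x are {21, 23, 25}, {21, 22, 23, 25}, {21, 22, 23, 24, 25}; each meets A ∖ {25}, so x IS a limit point.
Collecting: A' = {21, 22, 24, 25}.


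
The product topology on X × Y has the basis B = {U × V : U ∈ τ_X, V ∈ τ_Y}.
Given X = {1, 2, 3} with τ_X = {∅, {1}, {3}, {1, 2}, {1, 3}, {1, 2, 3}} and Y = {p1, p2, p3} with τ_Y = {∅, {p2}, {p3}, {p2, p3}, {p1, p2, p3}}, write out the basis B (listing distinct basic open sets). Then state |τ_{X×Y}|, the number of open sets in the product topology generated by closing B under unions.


Basis B = {∅ × ∅, {1} × {p2}, {1} × {p3}, {3} × {p2}, {3} × {p3}, {1} × {p2, p3}, {1, 2} × {p2}, {1, 3} × {p2}, {1, 2} × {p3}, {1, 3} × {p3}, {3} × {p2, p3}, {1} × {p1, p2, p3}, {1, 2, 3} × {p2}, {1, 2, 3} × {p3}, {3} × {p1, p2, p3}, {1, 2} × {p2, p3}, {1, 3} × {p2, p3}, {1, 2} × {p1, p2, p3}, {1, 3} × {p1, p2, p3}, {1, 2, 3} × {p2, p3}, {1, 2, 3} × {p1, p2, p3}}; |τ_{X×Y}| = 70.

Enumerate products U × V with U ∈ τ_X, V ∈ τ_Y (deduplicated):
  ∅ × ∅ = {} (∅)
  {1} × {p2} = {(1,p2)}
  {1} × {p3} = {(1,p3)}
  {3} × {p2} = {(3,p2)}
  {3} × {p3} = {(3,p3)}
  {1} × {p2, p3} = {(1,p2), (1,p3)}
  {1, 2} × {p2} = {(1,p2), (2,p2)}
  {1, 3} × {p2} = {(1,p2), (3,p2)}
  {1, 2} × {p3} = {(1,p3), (2,p3)}
  {1, 3} × {p3} = {(1,p3), (3,p3)}
  {3} × {p2, p3} = {(3,p2), (3,p3)}
  {1} × {p1, p2, p3} = {(1,p1), (1,p2), (1,p3)}
  {1, 2, 3} × {p2} = {(1,p2), (2,p2), (3,p2)}
  {1, 2, 3} × {p3} = {(1,p3), (2,p3), (3,p3)}
  {3} × {p1, p2, p3} = {(3,p1), (3,p2), (3,p3)}
  {1, 2} × {p2, p3} = {(1,p2), (1,p3), (2,p2), (2,p3)}
  {1, 3} × {p2, p3} = {(1,p2), (1,p3), (3,p2), (3,p3)}
  {1, 2} × {p1, p2, p3} = {(1,p1), (1,p2), (1,p3), (2,p1), (2,p2), (2,p3)}
  {1, 3} × {p1, p2, p3} = {(1,p1), (1,p2), (1,p3), (3,p1), (3,p2), (3,p3)}
  {1, 2, 3} × {p2, p3} = {(1,p2), (1,p3), (2,p2), (2,p3), (3,p2), (3,p3)}
  {1, 2, 3} × {p1, p2, p3} = {(1,p1), (1,p2), (1,p3), (2,p1), (2,p2), (2,p3), (3,p1), (3,p2), (3,p3)}
These 21 distinct sets form the basis B.
Close under arbitrary unions to get τ_{X×Y}; counting gives |τ_{X×Y}| = 70.


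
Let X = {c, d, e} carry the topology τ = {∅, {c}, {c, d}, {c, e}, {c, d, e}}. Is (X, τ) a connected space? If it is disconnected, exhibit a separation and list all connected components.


(X, τ) is connected.

Find clopen sets (U ∈ τ with X ∖ U ∈ τ):
  U = ∅, X ∖ U = {c, d, e} — both open, so U is clopen.
  U = {c, d, e}, X ∖ U = ∅ — both open, so U is clopen.
Only trivial clopens (∅ and X) exist, so (X, τ) is connected.
Compute connected components by grouping points that agree on all clopens:
  component: {c, d, e}


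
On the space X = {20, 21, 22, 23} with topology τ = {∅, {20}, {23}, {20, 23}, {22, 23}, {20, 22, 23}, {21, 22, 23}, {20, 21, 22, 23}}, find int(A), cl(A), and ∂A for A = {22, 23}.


int(A) = {22, 23}, cl(A) = {21, 22, 23}, ∂A = {21}.

Closed sets in (X, τ) are complements of opens:
  closed(X, τ) = {∅, {20}, {21}, {20, 21}, {21, 22}, {20, 21, 22}, {21, 22, 23}, {20, 21, 22, 23}}.
int(A) = ⋃ {U ∈ τ : U ⊆ A}. Opens contained in A: ∅, {23}, {22, 23}.
Taking the union of these: int(A) = {22, 23}.
cl(A) = ⋂ {C closed : A ⊆ C}. Closed sets containing A: {21, 22, 23}, {20, 21, 22, 23}.
Intersecting these: cl(A) = {21, 22, 23}.
∂A = cl(A) ∖ int(A) = {21, 22, 23} ∖ {22, 23} = {21}.


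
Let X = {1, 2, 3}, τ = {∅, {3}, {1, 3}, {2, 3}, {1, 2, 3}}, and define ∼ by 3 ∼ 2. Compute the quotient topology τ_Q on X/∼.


X/∼ = {[1], [2=3]}; |τ_Q| = 3.

Equivalence classes: [1], [2=3].
Quotient map π: X → X/∼ sends 1 ↦ [1], 2 ↦ [2=3], 3 ↦ [2=3].
For each subset V ⊆ X/∼, compute π^{-1}(V) ⊆ X and check whether π^{-1}(V) ∈ τ. V is open in τ_Q iff π^{-1}(V) ∈ τ.
  V = {}: π^{-1}(V) = ∅ ∈ τ ✓.
  V = {[1]}: π^{-1}(V) = {1} ∉ τ ✗.
  V = {[2=3]}: π^{-1}(V) = {2, 3} ∈ τ ✓.
  V = {[1], [2=3]}: π^{-1}(V) = {1, 2, 3} ∈ τ ✓.
Open sets in the quotient: τ_Q = {{}, {[2=3]}, {[1], [2=3]}} (3 elements).


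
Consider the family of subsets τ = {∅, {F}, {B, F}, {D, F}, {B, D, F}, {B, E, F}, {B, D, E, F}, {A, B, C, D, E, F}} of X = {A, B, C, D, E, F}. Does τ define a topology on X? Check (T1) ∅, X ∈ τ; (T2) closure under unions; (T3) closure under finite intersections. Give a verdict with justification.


τ IS a topology on X.

Axiom (T1): ∅ ∈ τ? Yes; X ∈ τ? Yes.
Axiom (T2/T3): check pairwise unions and intersections of members of τ.
All pairwise intersections and unions checked — each lies in τ. Therefore τ satisfies (T1), (T2), (T3): it IS a topology on X.


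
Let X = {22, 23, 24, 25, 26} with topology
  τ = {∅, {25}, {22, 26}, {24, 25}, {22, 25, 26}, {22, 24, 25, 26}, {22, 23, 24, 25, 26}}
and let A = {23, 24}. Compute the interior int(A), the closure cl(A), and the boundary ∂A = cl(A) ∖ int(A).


int(A) = ∅, cl(A) = {23, 24}, ∂A = {23, 24}.

Closed sets in (X, τ) are complements of opens:
  closed(X, τ) = {∅, {23}, {23, 24}, {22, 23, 26}, {23, 24, 25}, {22, 23, 24, 26}, {22, 23, 24, 25, 26}}.
int(A) = ⋃ {U ∈ τ : U ⊆ A}. Opens contained in A: ∅.
Taking the union of these: int(A) = ∅.
cl(A) = ⋂ {C closed : A ⊆ C}. Closed sets containing A: {23, 24}, {23, 24, 25}, {22, 23, 24, 26}, {22, 23, 24, 25, 26}.
Intersecting these: cl(A) = {23, 24}.
∂A = cl(A) ∖ int(A) = {23, 24} ∖ ∅ = {23, 24}.


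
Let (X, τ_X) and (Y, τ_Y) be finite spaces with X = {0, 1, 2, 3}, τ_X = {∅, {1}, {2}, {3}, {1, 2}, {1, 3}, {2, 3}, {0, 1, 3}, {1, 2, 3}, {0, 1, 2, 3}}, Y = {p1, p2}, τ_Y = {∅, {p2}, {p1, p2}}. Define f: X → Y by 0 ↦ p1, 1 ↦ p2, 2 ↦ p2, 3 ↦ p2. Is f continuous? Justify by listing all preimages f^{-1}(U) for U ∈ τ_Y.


f IS continuous.

Compute f^{-1}(U) for each U ∈ τ_Y:
  U = ∅: f^{-1}(U) = ∅ ∈ τ_X ✓.
  U = {p2}: f^{-1}(U) = {1, 2, 3} ∈ τ_X ✓.
  U = {p1, p2}: f^{-1}(U) = {0, 1, 2, 3} ∈ τ_X ✓.
Every preimage lies in τ_X, so f IS continuous.


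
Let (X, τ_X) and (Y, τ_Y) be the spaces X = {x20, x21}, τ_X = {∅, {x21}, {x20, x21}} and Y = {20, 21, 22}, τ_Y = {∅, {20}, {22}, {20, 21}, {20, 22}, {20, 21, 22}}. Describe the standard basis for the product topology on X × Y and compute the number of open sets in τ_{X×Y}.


Basis B = {∅ × ∅, {x21} × {20}, {x21} × {22}, {x20, x21} × {20}, {x20, x21} × {22}, {x21} × {20, 21}, {x21} × {20, 22}, {x21} × {20, 21, 22}, {x20, x21} × {20, 21}, {x20, x21} × {20, 22}, {x20, x21} × {20, 21, 22}}; |τ_{X×Y}| = 18.

Enumerate products U × V with U ∈ τ_X, V ∈ τ_Y (deduplicated):
  ∅ × ∅ = {} (∅)
  {x21} × {20} = {(x21,20)}
  {x21} × {22} = {(x21,22)}
  {x20, x21} × {20} = {(x20,20), (x21,20)}
  {x20, x21} × {22} = {(x20,22), (x21,22)}
  {x21} × {20, 21} = {(x21,20), (x21,21)}
  {x21} × {20, 22} = {(x21,20), (x21,22)}
  {x21} × {20, 21, 22} = {(x21,20), (x21,21), (x21,22)}
  {x20, x21} × {20, 21} = {(x20,20), (x20,21), (x21,20), (x21,21)}
  {x20, x21} × {20, 22} = {(x20,20), (x20,22), (x21,20), (x21,22)}
  {x20, x21} × {20, 21, 22} = {(x20,20), (x20,21), (x20,22), (x21,20), (x21,21), (x21,22)}
These 11 distinct sets form the basis B.
Close under arbitrary unions to get τ_{X×Y}; counting gives |τ_{X×Y}| = 18.


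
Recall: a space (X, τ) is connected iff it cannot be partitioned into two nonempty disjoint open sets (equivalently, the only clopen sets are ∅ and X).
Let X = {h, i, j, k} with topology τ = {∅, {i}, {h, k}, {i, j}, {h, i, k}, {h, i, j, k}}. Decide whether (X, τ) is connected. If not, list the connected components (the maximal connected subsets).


(X, τ) is disconnected; components = [{h, k}, {i, j}].

Find clopen sets (U ∈ τ with X ∖ U ∈ τ):
  U = ∅, X ∖ U = {h, i, j, k} — both open, so U is clopen.
  U = {h, k}, X ∖ U = {i, j} — both open, so U is clopen.
  U = {i, j}, X ∖ U = {h, k} — both open, so U is clopen.
  U = {h, i, j, k}, X ∖ U = ∅ — both open, so U is clopen.
Nontrivial clopen(s) exist: e.g. {i, j}. So (X, τ) is disconnected.
Compute connected components by grouping points that agree on all clopens:
  component: {h, k}
  component: {i, j}


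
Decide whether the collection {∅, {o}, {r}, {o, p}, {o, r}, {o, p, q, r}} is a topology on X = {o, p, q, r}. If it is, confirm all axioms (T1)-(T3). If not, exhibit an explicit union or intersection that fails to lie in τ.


τ is NOT a topology on X.

Axiom (T1): ∅ ∈ τ? Yes; X ∈ τ? Yes.
Axiom (T2/T3): check pairwise unions and intersections of members of τ.
Counterexample for (T2): {r} ∪ {o, p} = {o, p, r} ∉ τ. Therefore τ is NOT a topology.


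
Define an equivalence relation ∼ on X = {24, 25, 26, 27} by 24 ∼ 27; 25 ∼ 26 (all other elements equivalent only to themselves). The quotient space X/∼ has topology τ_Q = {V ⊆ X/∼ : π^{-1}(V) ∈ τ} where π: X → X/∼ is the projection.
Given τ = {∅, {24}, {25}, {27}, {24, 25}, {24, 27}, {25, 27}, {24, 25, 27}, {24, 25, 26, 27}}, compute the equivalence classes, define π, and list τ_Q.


X/∼ = {[24=27], [25=26]}; |τ_Q| = 3.

Equivalence classes: [24=27], [25=26].
Quotient map π: X → X/∼ sends 24 ↦ [24=27], 25 ↦ [25=26], 26 ↦ [25=26], 27 ↦ [24=27].
For each subset V ⊆ X/∼, compute π^{-1}(V) ⊆ X and check whether π^{-1}(V) ∈ τ. V is open in τ_Q iff π^{-1}(V) ∈ τ.
  V = {}: π^{-1}(V) = ∅ ∈ τ ✓.
  V = {[24=27]}: π^{-1}(V) = {24, 27} ∈ τ ✓.
  V = {[25=26]}: π^{-1}(V) = {25, 26} ∉ τ ✗.
  V = {[24=27], [25=26]}: π^{-1}(V) = {24, 25, 26, 27} ∈ τ ✓.
Open sets in the quotient: τ_Q = {{}, {[24=27]}, {[24=27], [25=26]}} (3 elements).


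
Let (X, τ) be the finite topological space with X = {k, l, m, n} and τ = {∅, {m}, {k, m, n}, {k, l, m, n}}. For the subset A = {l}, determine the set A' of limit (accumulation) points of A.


A' = ∅

For each x ∈ X, list the open sets U ∈ τ with x ∈ U, then check whether U ∩ (A ∖ {x}) ≠ ∅ for every such U.
  x = k: open {k, m, n} ∋ x has {k, m, n} ∩ (A ∖ {k}) = ∅, so x is NOT a limit point.
  x = l: open {k, l, m, n} ∋ x has {k, l, m, n} ∩ (A ∖ {l}) = ∅, so x is NOT a limit point.
  x = m: open {m} ∋ x has {m} ∩ (A ∖ {m}) = ∅, so x is NOT a limit point.
  x = n: open {k, m, n} ∋ x has {k, m, n} ∩ (A ∖ {n}) = ∅, so x is NOT a limit point.
Collecting: A' = ∅.


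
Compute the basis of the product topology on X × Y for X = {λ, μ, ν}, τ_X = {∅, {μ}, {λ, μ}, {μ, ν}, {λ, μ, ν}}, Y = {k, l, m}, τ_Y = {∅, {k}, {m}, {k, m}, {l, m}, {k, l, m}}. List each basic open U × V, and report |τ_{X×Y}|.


Basis B = {∅ × ∅, {μ} × {k}, {μ} × {m}, {λ, μ} × {k}, {λ, μ} × {m}, {μ} × {k, m}, {μ, ν} × {k}, {μ} × {l, m}, {μ, ν} × {m}, {λ, μ, ν} × {k}, {λ, μ, ν} × {m}, {μ} × {k, l, m}, {λ, μ} × {k, m}, {λ, μ} × {l, m}, {μ, ν} × {k, m}, {μ, ν} × {l, m}, {λ, μ} × {k, l, m}, {λ, μ, ν} × {k, m}, {λ, μ, ν} × {l, m}, {μ, ν} × {k, l, m}, {λ, μ, ν} × {k, l, m}}; |τ_{X×Y}| = 70.

Enumerate products U × V with U ∈ τ_X, V ∈ τ_Y (deduplicated):
  ∅ × ∅ = {} (∅)
  {μ} × {k} = {(μ,k)}
  {μ} × {m} = {(μ,m)}
  {λ, μ} × {k} = {(λ,k), (μ,k)}
  {λ, μ} × {m} = {(λ,m), (μ,m)}
  {μ} × {k, m} = {(μ,k), (μ,m)}
  {μ, ν} × {k} = {(μ,k), (ν,k)}
  {μ} × {l, m} = {(μ,l), (μ,m)}
  {μ, ν} × {m} = {(μ,m), (ν,m)}
  {λ, μ, ν} × {k} = {(λ,k), (μ,k), (ν,k)}
  {λ, μ, ν} × {m} = {(λ,m), (μ,m), (ν,m)}
  {μ} × {k, l, m} = {(μ,k), (μ,l), (μ,m)}
  {λ, μ} × {k, m} = {(λ,k), (λ,m), (μ,k), (μ,m)}
  {λ, μ} × {l, m} = {(λ,l), (λ,m), (μ,l), (μ,m)}
  {μ, ν} × {k, m} = {(μ,k), (μ,m), (ν,k), (ν,m)}
  {μ, ν} × {l, m} = {(μ,l), (μ,m), (ν,l), (ν,m)}
  {λ, μ} × {k, l, m} = {(λ,k), (λ,l), (λ,m), (μ,k), (μ,l), (μ,m)}
  {λ, μ, ν} × {k, m} = {(λ,k), (λ,m), (μ,k), (μ,m), (ν,k), (ν,m)}
  {λ, μ, ν} × {l, m} = {(λ,l), (λ,m), (μ,l), (μ,m), (ν,l), (ν,m)}
  {μ, ν} × {k, l, m} = {(μ,k), (μ,l), (μ,m), (ν,k), (ν,l), (ν,m)}
  {λ, μ, ν} × {k, l, m} = {(λ,k), (λ,l), (λ,m), (μ,k), (μ,l), (μ,m), (ν,k), (ν,l), (ν,m)}
These 21 distinct sets form the basis B.
Close under arbitrary unions to get τ_{X×Y}; counting gives |τ_{X×Y}| = 70.


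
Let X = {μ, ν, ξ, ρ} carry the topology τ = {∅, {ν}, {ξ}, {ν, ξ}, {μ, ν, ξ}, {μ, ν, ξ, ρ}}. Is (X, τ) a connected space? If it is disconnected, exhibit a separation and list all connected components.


(X, τ) is connected.

Find clopen sets (U ∈ τ with X ∖ U ∈ τ):
  U = ∅, X ∖ U = {μ, ν, ξ, ρ} — both open, so U is clopen.
  U = {μ, ν, ξ, ρ}, X ∖ U = ∅ — both open, so U is clopen.
Only trivial clopens (∅ and X) exist, so (X, τ) is connected.
Compute connected components by grouping points that agree on all clopens:
  component: {μ, ν, ξ, ρ}


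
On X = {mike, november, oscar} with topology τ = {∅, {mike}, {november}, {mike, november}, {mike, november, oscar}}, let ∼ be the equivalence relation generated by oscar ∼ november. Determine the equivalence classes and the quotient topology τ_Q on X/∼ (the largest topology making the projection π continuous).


X/∼ = {[mike], [november=oscar]}; |τ_Q| = 3.

Equivalence classes: [mike], [november=oscar].
Quotient map π: X → X/∼ sends mike ↦ [mike], november ↦ [november=oscar], oscar ↦ [november=oscar].
For each subset V ⊆ X/∼, compute π^{-1}(V) ⊆ X and check whether π^{-1}(V) ∈ τ. V is open in τ_Q iff π^{-1}(V) ∈ τ.
  V = {}: π^{-1}(V) = ∅ ∈ τ ✓.
  V = {[mike]}: π^{-1}(V) = {mike} ∈ τ ✓.
  V = {[november=oscar]}: π^{-1}(V) = {november, oscar} ∉ τ ✗.
  V = {[mike], [november=oscar]}: π^{-1}(V) = {mike, november, oscar} ∈ τ ✓.
Open sets in the quotient: τ_Q = {{}, {[mike]}, {[mike], [november=oscar]}} (3 elements).


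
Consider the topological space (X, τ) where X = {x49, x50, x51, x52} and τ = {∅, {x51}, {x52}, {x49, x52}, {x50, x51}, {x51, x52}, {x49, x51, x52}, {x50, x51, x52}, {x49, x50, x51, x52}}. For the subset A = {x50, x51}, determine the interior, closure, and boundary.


int(A) = {x50, x51}, cl(A) = {x50, x51}, ∂A = ∅.

Closed sets in (X, τ) are complements of opens:
  closed(X, τ) = {∅, {x49}, {x50}, {x49, x50}, {x49, x52}, {x50, x51}, {x49, x50, x51}, {x49, x50, x52}, {x49, x50, x51, x52}}.
int(A) = ⋃ {U ∈ τ : U ⊆ A}. Opens contained in A: ∅, {x51}, {x50, x51}.
Taking the union of these: int(A) = {x50, x51}.
cl(A) = ⋂ {C closed : A ⊆ C}. Closed sets containing A: {x50, x51}, {x49, x50, x51}, {x49, x50, x51, x52}.
Intersecting these: cl(A) = {x50, x51}.
∂A = cl(A) ∖ int(A) = {x50, x51} ∖ {x50, x51} = ∅.


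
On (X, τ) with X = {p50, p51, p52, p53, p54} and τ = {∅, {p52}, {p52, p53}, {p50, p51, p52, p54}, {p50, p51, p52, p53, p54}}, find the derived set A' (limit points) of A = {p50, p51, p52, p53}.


A' = {p50, p51, p53, p54}

For each x ∈ X, list the open sets U ∈ τ with x ∈ U, then check whether U ∩ (A ∖ {x}) ≠ ∅ for every such U.
  x = p50: opens ∋ x are {p50, p51, p52, p54}, {p50, p51, p52, p53, p54}; each meets A ∖ {p50}, so x IS a limit point.
  x = p51: opens ∋ x are {p50, p51, p52, p54}, {p50, p51, p52, p53, p54}; each meets A ∖ {p51}, so x IS a limit point.
  x = p52: open {p52} ∋ x has {p52} ∩ (A ∖ {p52}) = ∅, so x is NOT a limit point.
  x = p53: opens ∋ x are {p52, p53}, {p50, p51, p52, p53, p54}; each meets A ∖ {p53}, so x IS a limit point.
  x = p54: opens ∋ x are {p50, p51, p52, p54}, {p50, p51, p52, p53, p54}; each meets A ∖ {p54}, so x IS a limit point.
Collecting: A' = {p50, p51, p53, p54}.


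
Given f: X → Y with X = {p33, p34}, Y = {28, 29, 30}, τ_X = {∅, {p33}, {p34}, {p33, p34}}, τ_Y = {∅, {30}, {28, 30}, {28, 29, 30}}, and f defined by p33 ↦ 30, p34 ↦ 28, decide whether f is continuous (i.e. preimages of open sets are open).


f IS continuous.

Compute f^{-1}(U) for each U ∈ τ_Y:
  U = ∅: f^{-1}(U) = ∅ ∈ τ_X ✓.
  U = {30}: f^{-1}(U) = {p33} ∈ τ_X ✓.
  U = {28, 30}: f^{-1}(U) = {p33, p34} ∈ τ_X ✓.
  U = {28, 29, 30}: f^{-1}(U) = {p33, p34} ∈ τ_X ✓.
Every preimage lies in τ_X, so f IS continuous.


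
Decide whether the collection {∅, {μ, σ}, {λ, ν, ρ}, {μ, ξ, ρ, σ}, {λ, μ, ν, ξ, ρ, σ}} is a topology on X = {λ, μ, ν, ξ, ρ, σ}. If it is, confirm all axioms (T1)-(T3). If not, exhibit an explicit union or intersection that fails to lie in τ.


τ is NOT a topology on X.

Axiom (T1): ∅ ∈ τ? Yes; X ∈ τ? Yes.
Axiom (T2/T3): check pairwise unions and intersections of members of τ.
Counterexample for (T2): {μ, σ} ∪ {λ, ν, ρ} = {λ, μ, ν, ρ, σ} ∉ τ. Therefore τ is NOT a topology.


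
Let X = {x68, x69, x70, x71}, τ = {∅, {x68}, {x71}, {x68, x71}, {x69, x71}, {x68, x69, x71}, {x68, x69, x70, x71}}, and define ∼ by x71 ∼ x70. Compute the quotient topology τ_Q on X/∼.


X/∼ = {[x68], [x69], [x70=x71]}; |τ_Q| = 3.

Equivalence classes: [x68], [x69], [x70=x71].
Quotient map π: X → X/∼ sends x68 ↦ [x68], x69 ↦ [x69], x70 ↦ [x70=x71], x71 ↦ [x70=x71].
For each subset V ⊆ X/∼, compute π^{-1}(V) ⊆ X and check whether π^{-1}(V) ∈ τ. V is open in τ_Q iff π^{-1}(V) ∈ τ.
  V = {}: π^{-1}(V) = ∅ ∈ τ ✓.
  V = {[x68]}: π^{-1}(V) = {x68} ∈ τ ✓.
  V = {[x69]}: π^{-1}(V) = {x69} ∉ τ ✗.
  V = {[x68], [x69]}: π^{-1}(V) = {x68, x69} ∉ τ ✗.
  V = {[x70=x71]}: π^{-1}(V) = {x70, x71} ∉ τ ✗.
  V = {[x68], [x70=x71]}: π^{-1}(V) = {x68, x70, x71} ∉ τ ✗.
  V = {[x69], [x70=x71]}: π^{-1}(V) = {x69, x70, x71} ∉ τ ✗.
  V = {[x68], [x69], [x70=x71]}: π^{-1}(V) = {x68, x69, x70, x71} ∈ τ ✓.
Open sets in the quotient: τ_Q = {{}, {[x68]}, {[x68], [x69], [x70=x71]}} (3 elements).


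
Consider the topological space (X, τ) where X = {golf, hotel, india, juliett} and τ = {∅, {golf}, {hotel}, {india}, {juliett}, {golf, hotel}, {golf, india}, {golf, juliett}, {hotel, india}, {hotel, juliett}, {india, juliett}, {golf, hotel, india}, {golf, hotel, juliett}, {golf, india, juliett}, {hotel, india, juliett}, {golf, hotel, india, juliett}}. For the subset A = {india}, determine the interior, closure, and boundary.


int(A) = {india}, cl(A) = {india}, ∂A = ∅.

Closed sets in (X, τ) are complements of opens:
  closed(X, τ) = {∅, {golf}, {hotel}, {india}, {juliett}, {golf, hotel}, {golf, india}, {golf, juliett}, {hotel, india}, {hotel, juliett}, {india, juliett}, {golf, hotel, india}, {golf, hotel, juliett}, {golf, india, juliett}, {hotel, india, juliett}, {golf, hotel, india, juliett}}.
int(A) = ⋃ {U ∈ τ : U ⊆ A}. Opens contained in A: ∅, {india}.
Taking the union of these: int(A) = {india}.
cl(A) = ⋂ {C closed : A ⊆ C}. Closed sets containing A: {india}, {golf, india}, {hotel, india}, {india, juliett}, {golf, hotel, india}, {golf, india, juliett}, {hotel, india, juliett}, {golf, hotel, india, juliett}.
Intersecting these: cl(A) = {india}.
∂A = cl(A) ∖ int(A) = {india} ∖ {india} = ∅.


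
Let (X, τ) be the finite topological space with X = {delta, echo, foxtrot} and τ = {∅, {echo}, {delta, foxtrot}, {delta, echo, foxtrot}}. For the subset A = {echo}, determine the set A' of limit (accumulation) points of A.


A' = ∅

For each x ∈ X, list the open sets U ∈ τ with x ∈ U, then check whether U ∩ (A ∖ {x}) ≠ ∅ for every such U.
  x = delta: open {delta, foxtrot} ∋ x has {delta, foxtrot} ∩ (A ∖ {delta}) = ∅, so x is NOT a limit point.
  x = echo: open {echo} ∋ x has {echo} ∩ (A ∖ {echo}) = ∅, so x is NOT a limit point.
  x = foxtrot: open {delta, foxtrot} ∋ x has {delta, foxtrot} ∩ (A ∖ {foxtrot}) = ∅, so x is NOT a limit point.
Collecting: A' = ∅.


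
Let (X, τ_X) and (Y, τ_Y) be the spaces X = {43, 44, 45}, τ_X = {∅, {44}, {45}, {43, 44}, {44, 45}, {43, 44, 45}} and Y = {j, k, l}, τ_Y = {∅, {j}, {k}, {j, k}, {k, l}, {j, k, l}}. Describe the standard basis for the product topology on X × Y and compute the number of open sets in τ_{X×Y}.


Basis B = {∅ × ∅, {44} × {j}, {44} × {k}, {45} × {j}, {45} × {k}, {43, 44} × {j}, {43, 44} × {k}, {44} × {j, k}, {44, 45} × {j}, {44} × {k, l}, {44, 45} × {k}, {45} × {j, k}, {45} × {k, l}, {43, 44, 45} × {j}, {43, 44, 45} × {k}, {44} × {j, k, l}, {45} × {j, k, l}, {43, 44} × {j, k}, {43, 44} × {k, l}, {44, 45} × {j, k}, {44, 45} × {k, l}, {43, 44} × {j, k, l}, {43, 44, 45} × {j, k}, {43, 44, 45} × {k, l}, {44, 45} × {j, k, l}, {43, 44, 45} × {j, k, l}}; |τ_{X×Y}| = 108.

Enumerate products U × V with U ∈ τ_X, V ∈ τ_Y (deduplicated):
  ∅ × ∅ = {} (∅)
  {44} × {j} = {(44,j)}
  {44} × {k} = {(44,k)}
  {45} × {j} = {(45,j)}
  {45} × {k} = {(45,k)}
  {43, 44} × {j} = {(43,j), (44,j)}
  {43, 44} × {k} = {(43,k), (44,k)}
  {44} × {j, k} = {(44,j), (44,k)}
  {44, 45} × {j} = {(44,j), (45,j)}
  {44} × {k, l} = {(44,k), (44,l)}
  {44, 45} × {k} = {(44,k), (45,k)}
  {45} × {j, k} = {(45,j), (45,k)}
  {45} × {k, l} = {(45,k), (45,l)}
  {43, 44, 45} × {j} = {(43,j), (44,j), (45,j)}
  {43, 44, 45} × {k} = {(43,k), (44,k), (45,k)}
  {44} × {j, k, l} = {(44,j), (44,k), (44,l)}
  {45} × {j, k, l} = {(45,j), (45,k), (45,l)}
  {43, 44} × {j, k} = {(43,j), (43,k), (44,j), (44,k)}
  {43, 44} × {k, l} = {(43,k), (43,l), (44,k), (44,l)}
  {44, 45} × {j, k} = {(44,j), (44,k), (45,j), (45,k)}
  {44, 45} × {k, l} = {(44,k), (44,l), (45,k), (45,l)}
  {43, 44} × {j, k, l} = {(43,j), (43,k), (43,l), (44,j), (44,k), (44,l)}
  {43, 44, 45} × {j, k} = {(43,j), (43,k), (44,j), (44,k), (45,j), (45,k)}
  {43, 44, 45} × {k, l} = {(43,k), (43,l), (44,k), (44,l), (45,k), (45,l)}
  {44, 45} × {j, k, l} = {(44,j), (44,k), (44,l), (45,j), (45,k), (45,l)}
  {43, 44, 45} × {j, k, l} = {(43,j), (43,k), (43,l), (44,j), (44,k), (44,l), (45,j), (45,k), (45,l)}
These 26 distinct sets form the basis B.
Close under arbitrary unions to get τ_{X×Y}; counting gives |τ_{X×Y}| = 108.


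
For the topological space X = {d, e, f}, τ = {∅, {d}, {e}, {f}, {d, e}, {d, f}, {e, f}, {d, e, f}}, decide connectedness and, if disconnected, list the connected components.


(X, τ) is disconnected; components = [{d}, {e}, {f}].

Find clopen sets (U ∈ τ with X ∖ U ∈ τ):
  U = ∅, X ∖ U = {d, e, f} — both open, so U is clopen.
  U = {d}, X ∖ U = {e, f} — both open, so U is clopen.
  U = {e}, X ∖ U = {d, f} — both open, so U is clopen.
  U = {f}, X ∖ U = {d, e} — both open, so U is clopen.
  U = {d, e}, X ∖ U = {f} — both open, so U is clopen.
  U = {d, f}, X ∖ U = {e} — both open, so U is clopen.
  U = {e, f}, X ∖ U = {d} — both open, so U is clopen.
  U = {d, e, f}, X ∖ U = ∅ — both open, so U is clopen.
Nontrivial clopen(s) exist: e.g. {f}. So (X, τ) is disconnected.
Compute connected components by grouping points that agree on all clopens:
  component: {d}
  component: {e}
  component: {f}


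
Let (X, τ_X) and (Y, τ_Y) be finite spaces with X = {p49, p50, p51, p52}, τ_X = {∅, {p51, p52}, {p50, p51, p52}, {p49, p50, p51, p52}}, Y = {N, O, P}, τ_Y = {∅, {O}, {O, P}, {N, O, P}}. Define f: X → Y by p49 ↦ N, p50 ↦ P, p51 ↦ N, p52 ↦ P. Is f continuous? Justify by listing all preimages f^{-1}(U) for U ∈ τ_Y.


f is NOT continuous.

Compute f^{-1}(U) for each U ∈ τ_Y:
  U = ∅: f^{-1}(U) = ∅ ∈ τ_X ✓.
  U = {O}: f^{-1}(U) = ∅ ∈ τ_X ✓.
  U = {O, P}: f^{-1}(U) = {p50, p52} ∉ τ_X ✗.
  U = {N, O, P}: f^{-1}(U) = {p49, p50, p51, p52} ∈ τ_X ✓.
Found U = {O, P} with f^{-1}(U) = {p50, p52} not in τ_X. Therefore f is NOT continuous.


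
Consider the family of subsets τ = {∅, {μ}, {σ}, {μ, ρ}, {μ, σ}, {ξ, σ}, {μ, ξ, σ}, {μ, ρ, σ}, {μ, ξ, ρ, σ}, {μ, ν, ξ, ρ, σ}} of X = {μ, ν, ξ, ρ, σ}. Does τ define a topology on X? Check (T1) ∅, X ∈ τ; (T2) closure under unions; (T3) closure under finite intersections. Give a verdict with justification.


τ IS a topology on X.

Axiom (T1): ∅ ∈ τ? Yes; X ∈ τ? Yes.
Axiom (T2/T3): check pairwise unions and intersections of members of τ.
All pairwise intersections and unions checked — each lies in τ. Therefore τ satisfies (T1), (T2), (T3): it IS a topology on X.


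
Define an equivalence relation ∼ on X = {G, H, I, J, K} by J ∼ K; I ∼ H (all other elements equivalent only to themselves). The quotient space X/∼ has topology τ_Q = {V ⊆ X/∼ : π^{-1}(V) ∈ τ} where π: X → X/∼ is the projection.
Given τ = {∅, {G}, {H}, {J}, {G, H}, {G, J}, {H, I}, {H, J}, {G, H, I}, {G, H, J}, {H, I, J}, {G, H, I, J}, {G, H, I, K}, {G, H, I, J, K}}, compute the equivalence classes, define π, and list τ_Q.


X/∼ = {[G], [H=I], [J=K]}; |τ_Q| = 5.

Equivalence classes: [G], [H=I], [J=K].
Quotient map π: X → X/∼ sends G ↦ [G], H ↦ [H=I], I ↦ [H=I], J ↦ [J=K], K ↦ [J=K].
For each subset V ⊆ X/∼, compute π^{-1}(V) ⊆ X and check whether π^{-1}(V) ∈ τ. V is open in τ_Q iff π^{-1}(V) ∈ τ.
  V = {}: π^{-1}(V) = ∅ ∈ τ ✓.
  V = {[G]}: π^{-1}(V) = {G} ∈ τ ✓.
  V = {[H=I]}: π^{-1}(V) = {H, I} ∈ τ ✓.
  V = {[G], [H=I]}: π^{-1}(V) = {G, H, I} ∈ τ ✓.
  V = {[J=K]}: π^{-1}(V) = {J, K} ∉ τ ✗.
  V = {[G], [J=K]}: π^{-1}(V) = {G, J, K} ∉ τ ✗.
  V = {[H=I], [J=K]}: π^{-1}(V) = {H, I, J, K} ∉ τ ✗.
  V = {[G], [H=I], [J=K]}: π^{-1}(V) = {G, H, I, J, K} ∈ τ ✓.
Open sets in the quotient: τ_Q = {{}, {[G]}, {[H=I]}, {[G], [H=I]}, {[G], [H=I], [J=K]}} (5 elements).


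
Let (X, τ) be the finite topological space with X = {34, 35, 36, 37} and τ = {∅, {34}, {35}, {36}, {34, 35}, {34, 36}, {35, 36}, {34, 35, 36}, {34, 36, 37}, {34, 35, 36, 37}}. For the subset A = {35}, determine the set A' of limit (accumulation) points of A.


A' = ∅

For each x ∈ X, list the open sets U ∈ τ with x ∈ U, then check whether U ∩ (A ∖ {x}) ≠ ∅ for every such U.
  x = 34: open {34} ∋ x has {34} ∩ (A ∖ {34}) = ∅, so x is NOT a limit point.
  x = 35: open {35} ∋ x has {35} ∩ (A ∖ {35}) = ∅, so x is NOT a limit point.
  x = 36: open {36} ∋ x has {36} ∩ (A ∖ {36}) = ∅, so x is NOT a limit point.
  x = 37: open {34, 36, 37} ∋ x has {34, 36, 37} ∩ (A ∖ {37}) = ∅, so x is NOT a limit point.
Collecting: A' = ∅.


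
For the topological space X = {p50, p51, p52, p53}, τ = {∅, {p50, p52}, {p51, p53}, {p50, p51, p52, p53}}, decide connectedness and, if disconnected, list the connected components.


(X, τ) is disconnected; components = [{p50, p52}, {p51, p53}].

Find clopen sets (U ∈ τ with X ∖ U ∈ τ):
  U = ∅, X ∖ U = {p50, p51, p52, p53} — both open, so U is clopen.
  U = {p50, p52}, X ∖ U = {p51, p53} — both open, so U is clopen.
  U = {p51, p53}, X ∖ U = {p50, p52} — both open, so U is clopen.
  U = {p50, p51, p52, p53}, X ∖ U = ∅ — both open, so U is clopen.
Nontrivial clopen(s) exist: e.g. {p50, p52}. So (X, τ) is disconnected.
Compute connected components by grouping points that agree on all clopens:
  component: {p50, p52}
  component: {p51, p53}


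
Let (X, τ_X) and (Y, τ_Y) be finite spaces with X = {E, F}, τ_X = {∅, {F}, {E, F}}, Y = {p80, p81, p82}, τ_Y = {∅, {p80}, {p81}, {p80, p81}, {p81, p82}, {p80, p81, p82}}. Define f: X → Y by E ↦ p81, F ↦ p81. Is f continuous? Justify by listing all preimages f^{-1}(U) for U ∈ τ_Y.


f IS continuous.

Compute f^{-1}(U) for each U ∈ τ_Y:
  U = ∅: f^{-1}(U) = ∅ ∈ τ_X ✓.
  U = {p80}: f^{-1}(U) = ∅ ∈ τ_X ✓.
  U = {p81}: f^{-1}(U) = {E, F} ∈ τ_X ✓.
  U = {p80, p81}: f^{-1}(U) = {E, F} ∈ τ_X ✓.
  U = {p81, p82}: f^{-1}(U) = {E, F} ∈ τ_X ✓.
  U = {p80, p81, p82}: f^{-1}(U) = {E, F} ∈ τ_X ✓.
Every preimage lies in τ_X, so f IS continuous.
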